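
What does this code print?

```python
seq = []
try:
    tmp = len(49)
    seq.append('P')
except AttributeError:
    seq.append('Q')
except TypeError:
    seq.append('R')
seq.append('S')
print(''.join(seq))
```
RS

TypeError is caught by its specific handler, not AttributeError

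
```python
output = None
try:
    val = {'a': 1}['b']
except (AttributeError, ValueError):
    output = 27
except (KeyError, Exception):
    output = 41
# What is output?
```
41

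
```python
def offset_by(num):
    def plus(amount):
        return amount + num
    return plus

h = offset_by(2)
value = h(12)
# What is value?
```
14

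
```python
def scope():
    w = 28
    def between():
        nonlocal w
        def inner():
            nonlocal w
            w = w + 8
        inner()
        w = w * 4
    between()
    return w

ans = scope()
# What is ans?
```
144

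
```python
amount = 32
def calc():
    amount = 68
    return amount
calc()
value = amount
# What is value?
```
32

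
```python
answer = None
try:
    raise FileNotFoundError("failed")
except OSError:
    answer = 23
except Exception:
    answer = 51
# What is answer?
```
23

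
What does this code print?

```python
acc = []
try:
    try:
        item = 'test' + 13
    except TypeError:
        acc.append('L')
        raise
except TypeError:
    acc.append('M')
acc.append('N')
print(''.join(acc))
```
LMN

raise without argument re-raises current exception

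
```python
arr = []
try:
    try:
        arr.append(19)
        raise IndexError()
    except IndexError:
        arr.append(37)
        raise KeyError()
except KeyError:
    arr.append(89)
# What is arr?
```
[19, 37, 89]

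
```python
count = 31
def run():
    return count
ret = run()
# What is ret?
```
31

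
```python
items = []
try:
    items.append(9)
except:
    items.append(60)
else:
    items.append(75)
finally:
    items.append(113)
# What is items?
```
[9, 75, 113]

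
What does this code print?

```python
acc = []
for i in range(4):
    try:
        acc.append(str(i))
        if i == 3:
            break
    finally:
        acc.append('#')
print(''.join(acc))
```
0#1#2#3#

finally runs even when breaking out of loop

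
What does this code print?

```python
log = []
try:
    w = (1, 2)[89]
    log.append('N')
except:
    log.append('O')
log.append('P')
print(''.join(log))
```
OP

Exception raised in try, caught by bare except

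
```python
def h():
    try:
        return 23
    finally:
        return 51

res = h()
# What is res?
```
51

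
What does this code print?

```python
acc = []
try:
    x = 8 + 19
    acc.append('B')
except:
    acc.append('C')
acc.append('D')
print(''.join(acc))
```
BD

No exception, try block completes normally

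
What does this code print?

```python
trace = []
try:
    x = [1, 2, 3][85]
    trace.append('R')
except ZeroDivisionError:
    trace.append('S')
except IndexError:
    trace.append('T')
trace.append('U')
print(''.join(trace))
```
TU

IndexError is caught by its specific handler, not ZeroDivisionError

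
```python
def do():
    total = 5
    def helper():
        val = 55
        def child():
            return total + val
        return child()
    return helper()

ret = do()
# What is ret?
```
60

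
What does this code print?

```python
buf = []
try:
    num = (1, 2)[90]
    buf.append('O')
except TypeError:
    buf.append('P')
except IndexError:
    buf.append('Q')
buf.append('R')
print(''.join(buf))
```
QR

IndexError is caught by its specific handler, not TypeError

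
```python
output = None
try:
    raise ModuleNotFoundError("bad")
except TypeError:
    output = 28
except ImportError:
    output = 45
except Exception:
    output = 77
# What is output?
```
45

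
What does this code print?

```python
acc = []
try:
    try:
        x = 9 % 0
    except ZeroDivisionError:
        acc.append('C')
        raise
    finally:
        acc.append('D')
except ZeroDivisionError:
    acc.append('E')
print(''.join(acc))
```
CDE

finally runs before re-raised exception propagates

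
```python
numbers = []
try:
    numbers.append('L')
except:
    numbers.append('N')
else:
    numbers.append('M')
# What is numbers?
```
['L', 'M']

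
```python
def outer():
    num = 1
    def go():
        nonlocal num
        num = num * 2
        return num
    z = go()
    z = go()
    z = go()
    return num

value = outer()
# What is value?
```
8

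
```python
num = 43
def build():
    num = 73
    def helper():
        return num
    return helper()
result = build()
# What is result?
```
73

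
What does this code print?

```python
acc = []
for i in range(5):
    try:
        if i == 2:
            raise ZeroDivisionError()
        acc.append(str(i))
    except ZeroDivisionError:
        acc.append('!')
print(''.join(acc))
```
01!34

Exception on i=2 caught, loop continues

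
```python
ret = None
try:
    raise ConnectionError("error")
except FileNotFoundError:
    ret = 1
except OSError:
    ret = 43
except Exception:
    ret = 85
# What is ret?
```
43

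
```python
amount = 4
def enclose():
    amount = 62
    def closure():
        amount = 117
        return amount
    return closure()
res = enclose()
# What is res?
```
117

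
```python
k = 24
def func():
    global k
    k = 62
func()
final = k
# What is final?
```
62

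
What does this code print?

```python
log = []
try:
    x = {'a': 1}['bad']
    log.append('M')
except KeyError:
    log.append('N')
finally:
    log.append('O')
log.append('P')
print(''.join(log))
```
NOP

finally always runs, even after exception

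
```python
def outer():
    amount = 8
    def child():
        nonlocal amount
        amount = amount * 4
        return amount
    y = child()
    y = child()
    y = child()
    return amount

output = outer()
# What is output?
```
512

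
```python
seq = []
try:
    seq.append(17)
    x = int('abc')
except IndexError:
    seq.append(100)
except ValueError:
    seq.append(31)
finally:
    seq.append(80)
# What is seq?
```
[17, 31, 80]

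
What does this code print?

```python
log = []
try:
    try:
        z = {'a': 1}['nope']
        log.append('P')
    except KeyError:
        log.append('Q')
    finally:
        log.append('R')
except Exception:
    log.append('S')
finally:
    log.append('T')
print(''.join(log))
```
QRT

Both finally blocks run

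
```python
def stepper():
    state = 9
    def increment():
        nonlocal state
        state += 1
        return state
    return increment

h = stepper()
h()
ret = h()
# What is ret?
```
11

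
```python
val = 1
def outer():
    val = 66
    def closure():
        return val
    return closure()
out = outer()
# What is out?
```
66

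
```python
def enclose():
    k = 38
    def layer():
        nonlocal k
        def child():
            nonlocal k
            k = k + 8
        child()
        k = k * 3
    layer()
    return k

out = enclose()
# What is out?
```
138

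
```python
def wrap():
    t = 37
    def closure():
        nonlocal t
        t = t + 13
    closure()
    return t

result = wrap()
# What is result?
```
50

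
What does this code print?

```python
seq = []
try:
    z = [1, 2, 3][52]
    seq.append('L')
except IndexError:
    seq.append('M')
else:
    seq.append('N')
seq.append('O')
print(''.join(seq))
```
MO

else block skipped when exception is caught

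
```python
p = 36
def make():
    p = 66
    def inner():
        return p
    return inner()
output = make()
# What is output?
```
66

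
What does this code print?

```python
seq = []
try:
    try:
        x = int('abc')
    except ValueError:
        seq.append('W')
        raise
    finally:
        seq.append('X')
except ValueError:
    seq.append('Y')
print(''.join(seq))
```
WXY

finally runs before re-raised exception propagates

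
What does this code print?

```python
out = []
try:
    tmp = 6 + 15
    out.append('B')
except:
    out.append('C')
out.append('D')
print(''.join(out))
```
BD

No exception, try block completes normally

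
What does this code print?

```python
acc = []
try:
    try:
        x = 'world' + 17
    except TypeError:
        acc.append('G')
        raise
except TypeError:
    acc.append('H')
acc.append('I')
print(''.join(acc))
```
GHI

raise without argument re-raises current exception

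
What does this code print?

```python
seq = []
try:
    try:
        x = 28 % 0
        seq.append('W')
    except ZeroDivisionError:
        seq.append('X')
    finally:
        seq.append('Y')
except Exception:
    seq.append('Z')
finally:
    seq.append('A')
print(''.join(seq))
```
XYA

Both finally blocks run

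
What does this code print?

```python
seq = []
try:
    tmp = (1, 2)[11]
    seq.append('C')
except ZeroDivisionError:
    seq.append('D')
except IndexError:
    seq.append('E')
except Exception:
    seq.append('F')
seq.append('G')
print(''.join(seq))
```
EG

IndexError matches before generic Exception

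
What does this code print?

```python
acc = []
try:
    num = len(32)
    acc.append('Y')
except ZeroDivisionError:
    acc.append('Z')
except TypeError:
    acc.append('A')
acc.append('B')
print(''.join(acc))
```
AB

TypeError is caught by its specific handler, not ZeroDivisionError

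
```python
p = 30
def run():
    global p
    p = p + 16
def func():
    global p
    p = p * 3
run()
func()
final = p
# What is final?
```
138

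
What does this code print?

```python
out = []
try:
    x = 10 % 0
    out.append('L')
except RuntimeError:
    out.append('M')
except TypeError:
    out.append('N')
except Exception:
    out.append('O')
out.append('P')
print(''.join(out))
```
OP

ZeroDivisionError not specifically caught, falls to Exception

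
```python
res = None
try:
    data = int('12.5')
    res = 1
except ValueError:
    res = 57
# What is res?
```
57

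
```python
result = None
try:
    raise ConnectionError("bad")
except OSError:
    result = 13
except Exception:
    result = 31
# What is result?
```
13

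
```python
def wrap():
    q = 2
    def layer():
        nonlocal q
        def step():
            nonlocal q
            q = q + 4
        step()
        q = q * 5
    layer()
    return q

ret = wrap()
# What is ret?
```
30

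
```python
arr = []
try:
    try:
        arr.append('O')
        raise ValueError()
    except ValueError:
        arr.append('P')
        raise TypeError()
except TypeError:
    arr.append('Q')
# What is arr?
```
['O', 'P', 'Q']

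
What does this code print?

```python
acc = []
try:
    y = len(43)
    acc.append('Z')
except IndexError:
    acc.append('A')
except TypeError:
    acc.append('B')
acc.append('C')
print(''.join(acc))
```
BC

TypeError is caught by its specific handler, not IndexError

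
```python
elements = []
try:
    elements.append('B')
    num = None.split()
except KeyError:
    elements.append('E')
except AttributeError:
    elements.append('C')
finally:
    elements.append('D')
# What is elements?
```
['B', 'C', 'D']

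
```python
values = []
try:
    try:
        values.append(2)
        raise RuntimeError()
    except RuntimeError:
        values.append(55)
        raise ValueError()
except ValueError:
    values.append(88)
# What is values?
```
[2, 55, 88]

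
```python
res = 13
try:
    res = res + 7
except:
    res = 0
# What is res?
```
20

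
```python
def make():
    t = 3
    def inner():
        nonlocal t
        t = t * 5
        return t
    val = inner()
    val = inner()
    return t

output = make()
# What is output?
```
75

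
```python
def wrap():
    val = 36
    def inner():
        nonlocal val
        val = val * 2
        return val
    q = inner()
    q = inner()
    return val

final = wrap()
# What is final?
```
144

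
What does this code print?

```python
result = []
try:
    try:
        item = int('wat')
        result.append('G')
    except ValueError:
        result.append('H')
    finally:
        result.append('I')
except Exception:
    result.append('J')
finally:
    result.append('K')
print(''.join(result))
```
HIK

Both finally blocks run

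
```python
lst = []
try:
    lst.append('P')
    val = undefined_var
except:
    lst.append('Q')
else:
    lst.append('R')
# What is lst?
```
['P', 'Q']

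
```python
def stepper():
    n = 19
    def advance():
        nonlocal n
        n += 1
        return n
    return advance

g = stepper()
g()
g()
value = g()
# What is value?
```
22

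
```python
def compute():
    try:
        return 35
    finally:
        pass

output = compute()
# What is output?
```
35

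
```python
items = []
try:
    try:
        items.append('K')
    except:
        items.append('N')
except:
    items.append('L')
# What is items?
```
['K']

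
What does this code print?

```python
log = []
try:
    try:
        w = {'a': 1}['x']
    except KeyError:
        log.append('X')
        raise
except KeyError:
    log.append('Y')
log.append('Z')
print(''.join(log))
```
XYZ

raise without argument re-raises current exception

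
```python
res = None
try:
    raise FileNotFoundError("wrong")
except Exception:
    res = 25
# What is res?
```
25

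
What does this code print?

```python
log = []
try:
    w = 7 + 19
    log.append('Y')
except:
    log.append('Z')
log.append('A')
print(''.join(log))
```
YA

No exception, try block completes normally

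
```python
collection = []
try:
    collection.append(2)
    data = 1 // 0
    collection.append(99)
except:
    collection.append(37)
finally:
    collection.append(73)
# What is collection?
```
[2, 37, 73]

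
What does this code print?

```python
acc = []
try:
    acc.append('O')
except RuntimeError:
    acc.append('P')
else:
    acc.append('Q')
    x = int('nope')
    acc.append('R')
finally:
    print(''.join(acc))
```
OQ

Try succeeds, else appends 'Q', ValueError in else is uncaught, finally prints before exception propagates ('R' never appended)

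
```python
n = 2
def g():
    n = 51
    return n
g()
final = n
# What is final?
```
2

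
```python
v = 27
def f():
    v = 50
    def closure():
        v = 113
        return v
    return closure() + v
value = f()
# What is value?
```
163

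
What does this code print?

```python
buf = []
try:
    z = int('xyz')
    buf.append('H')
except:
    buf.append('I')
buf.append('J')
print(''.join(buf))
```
IJ

Exception raised in try, caught by bare except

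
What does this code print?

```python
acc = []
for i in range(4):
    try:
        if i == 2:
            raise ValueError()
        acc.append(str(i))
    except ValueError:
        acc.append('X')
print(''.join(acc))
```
01X3

Exception on i=2 caught, loop continues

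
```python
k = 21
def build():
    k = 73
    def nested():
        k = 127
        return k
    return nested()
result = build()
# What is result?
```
127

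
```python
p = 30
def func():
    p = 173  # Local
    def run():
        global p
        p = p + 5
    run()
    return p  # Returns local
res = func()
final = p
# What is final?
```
35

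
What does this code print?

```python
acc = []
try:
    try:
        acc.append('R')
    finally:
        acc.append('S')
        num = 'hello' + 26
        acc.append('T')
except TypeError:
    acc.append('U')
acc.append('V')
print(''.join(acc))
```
RSUV

Exception in inner finally caught by outer except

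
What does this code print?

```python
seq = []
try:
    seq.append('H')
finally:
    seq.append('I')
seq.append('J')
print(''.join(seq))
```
HIJ

try/finally without except, no exception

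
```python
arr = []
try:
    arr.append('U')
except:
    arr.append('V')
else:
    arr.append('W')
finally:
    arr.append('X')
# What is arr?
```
['U', 'W', 'X']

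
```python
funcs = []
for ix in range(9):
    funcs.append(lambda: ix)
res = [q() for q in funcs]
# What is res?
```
[8, 8, 8, 8, 8, 8, 8, 8, 8]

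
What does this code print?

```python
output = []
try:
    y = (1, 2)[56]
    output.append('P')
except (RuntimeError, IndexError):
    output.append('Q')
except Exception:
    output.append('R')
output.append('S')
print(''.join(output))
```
QS

IndexError matches tuple containing it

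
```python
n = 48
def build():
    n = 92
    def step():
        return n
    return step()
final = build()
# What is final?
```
92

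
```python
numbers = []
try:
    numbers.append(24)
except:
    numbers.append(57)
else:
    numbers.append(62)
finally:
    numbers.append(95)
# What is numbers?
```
[24, 62, 95]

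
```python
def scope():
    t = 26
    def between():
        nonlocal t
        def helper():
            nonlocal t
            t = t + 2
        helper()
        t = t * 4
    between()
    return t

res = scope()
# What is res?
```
112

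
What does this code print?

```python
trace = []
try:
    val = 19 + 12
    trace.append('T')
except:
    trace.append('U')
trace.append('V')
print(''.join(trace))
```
TV

No exception, try block completes normally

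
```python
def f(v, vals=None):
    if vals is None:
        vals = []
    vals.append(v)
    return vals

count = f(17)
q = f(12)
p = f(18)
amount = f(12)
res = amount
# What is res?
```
[12]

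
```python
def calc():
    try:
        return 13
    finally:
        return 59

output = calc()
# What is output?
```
59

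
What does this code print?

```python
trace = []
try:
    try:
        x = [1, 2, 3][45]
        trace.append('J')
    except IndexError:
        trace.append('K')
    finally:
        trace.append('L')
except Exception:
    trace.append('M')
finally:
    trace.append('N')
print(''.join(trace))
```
KLN

Both finally blocks run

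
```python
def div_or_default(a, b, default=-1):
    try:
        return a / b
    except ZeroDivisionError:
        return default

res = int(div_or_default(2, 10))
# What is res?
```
0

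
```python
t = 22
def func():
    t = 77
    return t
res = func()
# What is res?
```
77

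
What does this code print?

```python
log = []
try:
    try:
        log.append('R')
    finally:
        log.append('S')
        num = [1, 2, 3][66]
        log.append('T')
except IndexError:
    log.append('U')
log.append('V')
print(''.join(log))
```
RSUV

Exception in inner finally caught by outer except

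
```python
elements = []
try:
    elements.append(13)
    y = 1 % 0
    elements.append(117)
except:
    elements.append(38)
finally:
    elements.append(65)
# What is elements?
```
[13, 38, 65]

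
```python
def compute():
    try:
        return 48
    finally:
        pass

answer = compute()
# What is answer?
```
48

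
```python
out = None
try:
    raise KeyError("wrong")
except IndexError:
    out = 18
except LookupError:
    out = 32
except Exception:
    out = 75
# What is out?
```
32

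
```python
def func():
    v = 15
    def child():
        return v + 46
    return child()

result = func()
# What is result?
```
61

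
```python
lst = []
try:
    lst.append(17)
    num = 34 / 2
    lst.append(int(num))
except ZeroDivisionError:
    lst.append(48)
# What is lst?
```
[17, 17]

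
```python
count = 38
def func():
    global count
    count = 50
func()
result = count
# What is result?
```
50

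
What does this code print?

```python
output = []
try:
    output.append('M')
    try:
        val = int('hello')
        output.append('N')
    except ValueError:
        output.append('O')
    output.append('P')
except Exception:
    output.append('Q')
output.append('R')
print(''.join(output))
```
MOPR

Inner exception caught by inner handler, outer continues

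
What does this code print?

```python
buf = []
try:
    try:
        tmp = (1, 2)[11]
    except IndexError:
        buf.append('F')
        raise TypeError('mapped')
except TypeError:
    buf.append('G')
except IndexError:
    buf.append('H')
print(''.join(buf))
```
FG

New TypeError raised, caught by outer TypeError handler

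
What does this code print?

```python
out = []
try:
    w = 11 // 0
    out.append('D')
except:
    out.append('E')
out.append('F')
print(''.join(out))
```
EF

Exception raised in try, caught by bare except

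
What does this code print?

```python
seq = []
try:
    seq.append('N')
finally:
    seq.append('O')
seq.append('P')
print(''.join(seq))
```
NOP

try/finally without except, no exception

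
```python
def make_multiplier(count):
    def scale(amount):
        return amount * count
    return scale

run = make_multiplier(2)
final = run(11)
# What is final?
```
22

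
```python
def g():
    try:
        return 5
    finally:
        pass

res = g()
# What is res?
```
5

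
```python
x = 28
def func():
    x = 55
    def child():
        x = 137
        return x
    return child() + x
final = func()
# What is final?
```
192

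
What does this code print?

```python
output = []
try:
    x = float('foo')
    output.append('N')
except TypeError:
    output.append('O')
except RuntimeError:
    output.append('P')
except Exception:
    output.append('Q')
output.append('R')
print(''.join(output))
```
QR

ValueError not specifically caught, falls to Exception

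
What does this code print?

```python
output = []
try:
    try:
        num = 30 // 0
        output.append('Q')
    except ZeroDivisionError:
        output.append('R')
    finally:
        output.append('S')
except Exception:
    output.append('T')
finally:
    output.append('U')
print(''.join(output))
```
RSU

Both finally blocks run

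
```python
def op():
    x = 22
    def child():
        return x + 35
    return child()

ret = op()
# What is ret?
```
57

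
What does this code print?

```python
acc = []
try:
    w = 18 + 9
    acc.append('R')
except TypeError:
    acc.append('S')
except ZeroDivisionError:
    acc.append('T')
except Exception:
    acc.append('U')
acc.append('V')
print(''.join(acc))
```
RV

No exception, try block completes normally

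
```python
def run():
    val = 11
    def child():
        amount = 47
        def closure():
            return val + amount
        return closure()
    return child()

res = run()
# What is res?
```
58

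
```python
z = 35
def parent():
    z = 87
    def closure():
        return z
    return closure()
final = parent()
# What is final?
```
87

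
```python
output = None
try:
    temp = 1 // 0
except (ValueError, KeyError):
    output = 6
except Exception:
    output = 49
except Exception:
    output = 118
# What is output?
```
49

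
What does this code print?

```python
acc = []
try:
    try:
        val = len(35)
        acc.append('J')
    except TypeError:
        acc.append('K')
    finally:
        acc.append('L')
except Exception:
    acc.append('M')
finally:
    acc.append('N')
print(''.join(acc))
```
KLN

Both finally blocks run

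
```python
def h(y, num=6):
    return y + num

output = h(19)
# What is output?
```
25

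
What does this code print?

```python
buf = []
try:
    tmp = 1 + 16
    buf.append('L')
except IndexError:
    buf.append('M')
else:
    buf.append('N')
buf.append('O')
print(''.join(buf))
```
LNO

else block runs when no exception occurs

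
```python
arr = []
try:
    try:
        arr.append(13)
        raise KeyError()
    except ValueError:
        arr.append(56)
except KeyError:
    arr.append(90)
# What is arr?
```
[13, 90]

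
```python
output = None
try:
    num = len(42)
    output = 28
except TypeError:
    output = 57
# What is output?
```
57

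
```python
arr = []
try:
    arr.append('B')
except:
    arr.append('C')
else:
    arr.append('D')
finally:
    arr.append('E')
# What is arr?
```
['B', 'D', 'E']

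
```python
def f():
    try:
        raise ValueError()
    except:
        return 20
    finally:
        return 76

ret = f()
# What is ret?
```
76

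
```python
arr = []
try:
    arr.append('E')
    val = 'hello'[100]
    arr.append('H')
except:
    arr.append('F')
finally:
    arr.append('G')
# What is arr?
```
['E', 'F', 'G']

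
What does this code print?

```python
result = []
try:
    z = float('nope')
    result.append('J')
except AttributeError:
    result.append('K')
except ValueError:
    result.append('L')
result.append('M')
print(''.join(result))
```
LM

ValueError is caught by its specific handler, not AttributeError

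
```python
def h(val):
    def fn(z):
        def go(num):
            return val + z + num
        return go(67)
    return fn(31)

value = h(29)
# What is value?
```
127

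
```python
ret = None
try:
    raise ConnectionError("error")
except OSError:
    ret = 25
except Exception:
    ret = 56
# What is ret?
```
25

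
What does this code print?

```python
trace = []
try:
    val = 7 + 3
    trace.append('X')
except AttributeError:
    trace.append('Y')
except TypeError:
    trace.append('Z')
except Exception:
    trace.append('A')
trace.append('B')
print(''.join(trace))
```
XB

No exception, try block completes normally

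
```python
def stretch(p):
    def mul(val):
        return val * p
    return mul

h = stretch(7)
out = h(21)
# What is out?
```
147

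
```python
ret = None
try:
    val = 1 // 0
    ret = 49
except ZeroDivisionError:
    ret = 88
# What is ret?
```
88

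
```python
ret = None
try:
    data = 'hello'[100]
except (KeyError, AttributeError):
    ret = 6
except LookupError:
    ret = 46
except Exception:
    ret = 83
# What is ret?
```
46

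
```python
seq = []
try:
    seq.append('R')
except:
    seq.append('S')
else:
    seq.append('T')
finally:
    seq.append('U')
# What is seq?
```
['R', 'T', 'U']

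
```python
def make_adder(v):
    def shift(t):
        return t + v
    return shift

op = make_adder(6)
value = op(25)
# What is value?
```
31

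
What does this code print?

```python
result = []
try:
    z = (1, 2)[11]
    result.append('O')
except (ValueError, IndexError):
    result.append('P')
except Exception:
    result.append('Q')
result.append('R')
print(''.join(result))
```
PR

IndexError matches tuple containing it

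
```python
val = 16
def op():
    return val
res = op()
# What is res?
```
16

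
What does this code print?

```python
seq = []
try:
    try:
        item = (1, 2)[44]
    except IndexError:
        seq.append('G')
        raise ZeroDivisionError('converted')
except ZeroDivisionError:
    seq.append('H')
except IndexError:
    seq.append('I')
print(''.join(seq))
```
GH

New ZeroDivisionError raised, caught by outer ZeroDivisionError handler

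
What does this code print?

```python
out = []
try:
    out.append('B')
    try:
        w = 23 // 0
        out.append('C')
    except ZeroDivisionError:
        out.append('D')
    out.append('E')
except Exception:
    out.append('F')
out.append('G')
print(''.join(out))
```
BDEG

Inner exception caught by inner handler, outer continues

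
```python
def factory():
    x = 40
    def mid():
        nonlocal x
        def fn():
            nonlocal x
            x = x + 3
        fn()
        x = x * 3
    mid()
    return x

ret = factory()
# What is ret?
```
129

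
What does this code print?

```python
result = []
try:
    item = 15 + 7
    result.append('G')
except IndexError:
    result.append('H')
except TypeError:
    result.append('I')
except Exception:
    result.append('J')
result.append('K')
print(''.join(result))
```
GK

No exception, try block completes normally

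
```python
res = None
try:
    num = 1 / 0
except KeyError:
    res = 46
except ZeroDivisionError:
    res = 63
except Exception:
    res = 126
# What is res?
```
63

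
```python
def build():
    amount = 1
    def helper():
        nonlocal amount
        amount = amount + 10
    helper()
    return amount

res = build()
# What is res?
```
11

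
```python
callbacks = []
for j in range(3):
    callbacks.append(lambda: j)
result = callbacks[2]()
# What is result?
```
2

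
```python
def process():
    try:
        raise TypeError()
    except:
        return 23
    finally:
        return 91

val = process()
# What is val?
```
91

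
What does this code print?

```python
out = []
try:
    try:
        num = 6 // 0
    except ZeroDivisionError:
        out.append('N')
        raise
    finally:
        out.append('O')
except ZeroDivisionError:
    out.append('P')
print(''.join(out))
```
NOP

finally runs before re-raised exception propagates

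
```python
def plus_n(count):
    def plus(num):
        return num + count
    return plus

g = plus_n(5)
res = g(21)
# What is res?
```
26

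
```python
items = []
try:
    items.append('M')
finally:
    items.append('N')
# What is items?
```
['M', 'N']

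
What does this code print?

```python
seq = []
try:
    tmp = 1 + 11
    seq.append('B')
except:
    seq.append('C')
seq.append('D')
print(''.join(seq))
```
BD

No exception, try block completes normally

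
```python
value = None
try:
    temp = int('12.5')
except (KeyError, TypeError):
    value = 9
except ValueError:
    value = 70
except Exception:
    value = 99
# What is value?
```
70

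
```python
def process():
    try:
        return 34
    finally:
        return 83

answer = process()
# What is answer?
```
83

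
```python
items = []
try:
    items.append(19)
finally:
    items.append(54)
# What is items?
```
[19, 54]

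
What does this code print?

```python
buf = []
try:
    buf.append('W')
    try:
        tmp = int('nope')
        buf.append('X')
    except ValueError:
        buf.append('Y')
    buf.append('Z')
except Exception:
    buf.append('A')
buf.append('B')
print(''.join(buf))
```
WYZB

Inner exception caught by inner handler, outer continues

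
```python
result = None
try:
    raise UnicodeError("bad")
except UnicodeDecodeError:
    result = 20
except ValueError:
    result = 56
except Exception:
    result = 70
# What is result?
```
56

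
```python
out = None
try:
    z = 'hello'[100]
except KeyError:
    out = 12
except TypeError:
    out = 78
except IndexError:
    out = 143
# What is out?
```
143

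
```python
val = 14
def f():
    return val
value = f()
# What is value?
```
14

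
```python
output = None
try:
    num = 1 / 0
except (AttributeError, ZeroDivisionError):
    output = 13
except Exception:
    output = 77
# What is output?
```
13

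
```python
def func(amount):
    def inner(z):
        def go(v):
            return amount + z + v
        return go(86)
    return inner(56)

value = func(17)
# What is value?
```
159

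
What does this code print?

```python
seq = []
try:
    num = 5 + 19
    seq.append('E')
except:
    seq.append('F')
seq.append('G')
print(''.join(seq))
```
EG

No exception, try block completes normally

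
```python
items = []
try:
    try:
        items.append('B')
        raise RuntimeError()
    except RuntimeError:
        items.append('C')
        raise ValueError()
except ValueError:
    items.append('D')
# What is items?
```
['B', 'C', 'D']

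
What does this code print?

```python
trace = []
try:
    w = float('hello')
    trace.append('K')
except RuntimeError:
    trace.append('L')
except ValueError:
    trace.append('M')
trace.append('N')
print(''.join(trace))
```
MN

ValueError is caught by its specific handler, not RuntimeError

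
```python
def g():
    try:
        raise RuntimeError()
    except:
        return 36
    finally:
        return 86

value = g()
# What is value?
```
86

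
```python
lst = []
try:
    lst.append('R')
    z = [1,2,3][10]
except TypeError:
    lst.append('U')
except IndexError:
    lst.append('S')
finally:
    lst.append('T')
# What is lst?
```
['R', 'S', 'T']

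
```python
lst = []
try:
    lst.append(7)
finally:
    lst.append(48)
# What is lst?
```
[7, 48]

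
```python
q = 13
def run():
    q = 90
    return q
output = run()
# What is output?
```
90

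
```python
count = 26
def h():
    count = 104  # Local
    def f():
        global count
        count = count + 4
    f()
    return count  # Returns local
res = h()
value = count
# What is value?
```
30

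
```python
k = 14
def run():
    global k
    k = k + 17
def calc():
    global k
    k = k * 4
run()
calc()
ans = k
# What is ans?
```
124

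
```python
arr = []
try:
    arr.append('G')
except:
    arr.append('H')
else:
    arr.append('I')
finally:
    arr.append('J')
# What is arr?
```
['G', 'I', 'J']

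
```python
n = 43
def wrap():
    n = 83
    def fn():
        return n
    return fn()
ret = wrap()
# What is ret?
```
83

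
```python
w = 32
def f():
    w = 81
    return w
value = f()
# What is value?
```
81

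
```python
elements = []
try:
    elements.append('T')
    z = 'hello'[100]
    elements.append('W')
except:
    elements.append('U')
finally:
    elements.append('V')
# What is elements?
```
['T', 'U', 'V']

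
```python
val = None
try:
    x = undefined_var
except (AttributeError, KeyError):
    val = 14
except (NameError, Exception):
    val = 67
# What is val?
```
67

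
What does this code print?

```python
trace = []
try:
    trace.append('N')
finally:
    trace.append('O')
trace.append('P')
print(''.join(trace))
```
NOP

try/finally without except, no exception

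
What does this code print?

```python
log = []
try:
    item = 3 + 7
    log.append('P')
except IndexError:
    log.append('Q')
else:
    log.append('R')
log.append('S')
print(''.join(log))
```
PRS

else block runs when no exception occurs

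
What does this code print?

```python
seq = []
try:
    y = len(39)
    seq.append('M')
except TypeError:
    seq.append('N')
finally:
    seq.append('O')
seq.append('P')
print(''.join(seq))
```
NOP

finally always runs, even after exception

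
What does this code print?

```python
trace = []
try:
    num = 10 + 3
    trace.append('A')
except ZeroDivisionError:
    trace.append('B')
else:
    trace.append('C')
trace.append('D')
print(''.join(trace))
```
ACD

else block runs when no exception occurs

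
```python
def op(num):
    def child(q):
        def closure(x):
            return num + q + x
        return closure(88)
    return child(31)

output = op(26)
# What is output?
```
145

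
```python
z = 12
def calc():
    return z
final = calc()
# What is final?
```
12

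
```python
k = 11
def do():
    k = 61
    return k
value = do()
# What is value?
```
61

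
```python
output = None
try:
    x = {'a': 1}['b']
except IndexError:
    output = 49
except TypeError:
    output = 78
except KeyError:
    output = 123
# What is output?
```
123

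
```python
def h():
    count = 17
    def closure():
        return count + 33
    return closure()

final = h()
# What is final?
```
50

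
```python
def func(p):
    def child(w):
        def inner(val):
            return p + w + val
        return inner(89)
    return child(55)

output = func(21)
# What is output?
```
165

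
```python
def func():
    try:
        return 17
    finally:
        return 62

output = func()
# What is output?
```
62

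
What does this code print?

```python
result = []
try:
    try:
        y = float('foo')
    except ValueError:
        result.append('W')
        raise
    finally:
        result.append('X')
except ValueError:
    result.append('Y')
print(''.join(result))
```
WXY

finally runs before re-raised exception propagates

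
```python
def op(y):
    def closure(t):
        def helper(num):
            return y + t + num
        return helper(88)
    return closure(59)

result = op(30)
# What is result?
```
177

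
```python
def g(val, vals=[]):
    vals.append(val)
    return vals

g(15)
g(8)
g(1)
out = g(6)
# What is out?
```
[15, 8, 1, 6]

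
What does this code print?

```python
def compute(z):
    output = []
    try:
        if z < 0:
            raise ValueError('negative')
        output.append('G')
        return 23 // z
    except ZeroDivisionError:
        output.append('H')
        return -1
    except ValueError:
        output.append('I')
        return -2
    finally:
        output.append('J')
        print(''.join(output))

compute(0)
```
GHJ

z=0 causes ZeroDivisionError, caught, finally prints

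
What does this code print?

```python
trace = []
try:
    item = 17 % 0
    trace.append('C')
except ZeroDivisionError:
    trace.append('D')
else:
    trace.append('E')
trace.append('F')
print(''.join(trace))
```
DF

else block skipped when exception is caught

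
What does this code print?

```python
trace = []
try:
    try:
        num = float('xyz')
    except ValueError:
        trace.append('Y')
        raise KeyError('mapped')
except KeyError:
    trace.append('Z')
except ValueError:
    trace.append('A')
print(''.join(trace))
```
YZ

New KeyError raised, caught by outer KeyError handler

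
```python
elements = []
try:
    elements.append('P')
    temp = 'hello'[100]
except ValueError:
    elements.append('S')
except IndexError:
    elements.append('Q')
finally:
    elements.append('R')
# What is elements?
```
['P', 'Q', 'R']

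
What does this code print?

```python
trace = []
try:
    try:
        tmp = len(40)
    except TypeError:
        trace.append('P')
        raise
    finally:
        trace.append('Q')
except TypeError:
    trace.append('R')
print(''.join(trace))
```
PQR

finally runs before re-raised exception propagates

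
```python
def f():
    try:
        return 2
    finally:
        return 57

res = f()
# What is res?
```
57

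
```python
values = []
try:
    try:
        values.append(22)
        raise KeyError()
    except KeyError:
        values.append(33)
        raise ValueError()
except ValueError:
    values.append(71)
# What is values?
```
[22, 33, 71]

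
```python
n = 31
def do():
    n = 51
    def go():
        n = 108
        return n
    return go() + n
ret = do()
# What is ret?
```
159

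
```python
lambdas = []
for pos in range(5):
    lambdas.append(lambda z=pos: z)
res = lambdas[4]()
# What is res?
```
4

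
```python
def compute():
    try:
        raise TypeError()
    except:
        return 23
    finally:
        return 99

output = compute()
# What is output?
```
99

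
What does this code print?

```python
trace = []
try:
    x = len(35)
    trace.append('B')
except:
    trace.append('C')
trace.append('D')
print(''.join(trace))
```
CD

Exception raised in try, caught by bare except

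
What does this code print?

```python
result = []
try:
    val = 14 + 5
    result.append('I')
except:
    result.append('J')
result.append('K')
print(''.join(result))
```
IK

No exception, try block completes normally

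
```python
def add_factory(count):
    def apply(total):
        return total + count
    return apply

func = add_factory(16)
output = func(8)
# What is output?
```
24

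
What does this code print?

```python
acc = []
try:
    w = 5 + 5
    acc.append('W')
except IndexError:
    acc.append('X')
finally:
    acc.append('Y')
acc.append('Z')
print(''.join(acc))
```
WYZ

finally runs after normal execution too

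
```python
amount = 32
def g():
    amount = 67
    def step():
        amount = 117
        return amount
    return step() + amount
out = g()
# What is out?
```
184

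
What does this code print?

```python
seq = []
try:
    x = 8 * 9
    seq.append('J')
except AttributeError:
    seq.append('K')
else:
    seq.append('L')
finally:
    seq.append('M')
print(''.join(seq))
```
JLM

else runs before finally when no exception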